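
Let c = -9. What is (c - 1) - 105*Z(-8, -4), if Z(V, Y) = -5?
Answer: 515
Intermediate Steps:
(c - 1) - 105*Z(-8, -4) = (-9 - 1) - 105*(-5) = -10 + 525 = 515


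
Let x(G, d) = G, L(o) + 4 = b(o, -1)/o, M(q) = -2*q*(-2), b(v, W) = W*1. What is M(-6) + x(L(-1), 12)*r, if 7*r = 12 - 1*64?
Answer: -12/7 ≈ -1.7143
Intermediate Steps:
b(v, W) = W
M(q) = 4*q
r = -52/7 (r = (12 - 1*64)/7 = (12 - 64)/7 = (⅐)*(-52) = -52/7 ≈ -7.4286)
L(o) = -4 - 1/o
M(-6) + x(L(-1), 12)*r = 4*(-6) + (-4 - 1/(-1))*(-52/7) = -24 + (-4 - 1*(-1))*(-52/7) = -24 + (-4 + 1)*(-52/7) = -24 - 3*(-52/7) = -24 + 156/7 = -12/7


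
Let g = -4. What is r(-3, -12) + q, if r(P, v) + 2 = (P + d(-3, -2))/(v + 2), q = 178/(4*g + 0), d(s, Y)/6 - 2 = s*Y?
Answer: -141/8 ≈ -17.625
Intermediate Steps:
d(s, Y) = 12 + 6*Y*s (d(s, Y) = 12 + 6*(s*Y) = 12 + 6*(Y*s) = 12 + 6*Y*s)
q = -89/8 (q = 178/(4*(-4) + 0) = 178/(-16 + 0) = 178/(-16) = 178*(-1/16) = -89/8 ≈ -11.125)
r(P, v) = -2 + (48 + P)/(2 + v) (r(P, v) = -2 + (P + (12 + 6*(-2)*(-3)))/(v + 2) = -2 + (P + (12 + 36))/(2 + v) = -2 + (P + 48)/(2 + v) = -2 + (48 + P)/(2 + v))
r(-3, -12) + q = (44 - 3 - 2*(-12))/(2 - 12) - 89/8 = (44 - 3 + 24)/(-10) - 89/8 = -⅒*65 - 89/8 = -13/2 - 89/8 = -141/8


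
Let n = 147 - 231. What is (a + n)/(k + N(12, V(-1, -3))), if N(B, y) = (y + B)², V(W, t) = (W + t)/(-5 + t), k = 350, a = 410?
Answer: 1304/2025 ≈ 0.64395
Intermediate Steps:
V(W, t) = (W + t)/(-5 + t)
N(B, y) = (B + y)²
n = -84
(a + n)/(k + N(12, V(-1, -3))) = (410 - 84)/(350 + (12 + (-1 - 3)/(-5 - 3))²) = 326/(350 + (12 - 4/(-8))²) = 326/(350 + (12 - ⅛*(-4))²) = 326/(350 + (12 + ½)²) = 326/(350 + (25/2)²) = 326/(350 + 625/4) = 326/(2025/4) = 326*(4/2025) = 1304/2025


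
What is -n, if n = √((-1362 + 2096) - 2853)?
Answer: -I*√2119 ≈ -46.033*I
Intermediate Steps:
n = I*√2119 (n = √(734 - 2853) = √(-2119) = I*√2119 ≈ 46.033*I)
-n = -I*√2119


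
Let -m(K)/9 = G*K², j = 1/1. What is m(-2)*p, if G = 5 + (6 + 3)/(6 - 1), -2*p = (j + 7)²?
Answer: 39168/5 ≈ 7833.6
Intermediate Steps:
j = 1
p = -32 (p = -(1 + 7)²/2 = -½*8² = -½*64 = -32)
G = 34/5 (G = 5 + 9/5 = 34/5 ≈ 6.8000)
m(K) = -306*K²/5
m(-2)*p = -306/5*(-2)²*(-32) = -306/5*4*(-32) = -1224/5*(-32) = 39168/5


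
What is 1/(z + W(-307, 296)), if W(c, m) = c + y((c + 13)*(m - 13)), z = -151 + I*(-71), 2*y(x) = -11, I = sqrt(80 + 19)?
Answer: 206/126323 - 284*sqrt(11)/378969 ≈ -0.00085474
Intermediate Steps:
I = 3*sqrt(11) (I = sqrt(99) = 3*sqrt(11) ≈ 9.9499)
y(x) = -11/2 (y(x) = (1/2)*(-11) = -11/2)
z = -151 - 213*sqrt(11) (z = -151 + (3*sqrt(11))*(-71) = -151 - 213*sqrt(11) ≈ -857.44)
W(c, m) = -11/2 + c (W(c, m) = c - 11/2 = -11/2 + c)
1/(z + W(-307, 296)) = 1/((-151 - 213*sqrt(11)) + (-11/2 - 307)) = 1/((-151 - 213*sqrt(11)) - 625/2) = 1/(-927/2 - 213*sqrt(11))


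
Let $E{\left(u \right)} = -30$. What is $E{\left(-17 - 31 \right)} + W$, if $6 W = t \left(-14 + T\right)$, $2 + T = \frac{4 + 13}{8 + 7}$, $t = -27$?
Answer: $\frac{369}{10} \approx 36.9$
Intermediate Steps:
$T = - \frac{13}{15}$ ($T = -2 + \frac{4 + 13}{8 + 7} = -2 + \frac{17}{15} = - \frac{13}{15} \approx -0.86667$)
$W = \frac{669}{10}$ ($W = \frac{\left(-27\right) \left(-14 - \frac{13}{15}\right)}{6} = \frac{\left(-27\right) \left(- \frac{223}{15}\right)}{6} = \frac{1}{6} \cdot \frac{2007}{5} = \frac{669}{10} \approx 66.9$)
$E{\left(-17 - 31 \right)} + W = -30 + \frac{669}{10} = \frac{369}{10}$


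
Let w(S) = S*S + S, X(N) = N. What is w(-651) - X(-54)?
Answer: 423204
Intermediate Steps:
w(S) = S + S² (w(S) = S² + S = S + S²)
w(-651) - X(-54) = -651*(1 - 651) - 1*(-54) = -651*(-650) + 54 = 423150 + 54 = 423204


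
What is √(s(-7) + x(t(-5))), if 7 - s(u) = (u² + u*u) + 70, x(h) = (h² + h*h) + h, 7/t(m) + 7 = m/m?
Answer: I*√1435/3 ≈ 12.627*I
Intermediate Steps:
t(m) = -7/6 (t(m) = 7/(-7 + m/m) = 7/(-7 + 1) = 7/(-6) = 7*(-⅙) = -7/6)
x(h) = h + 2*h² (x(h) = (h² + h²) + h = 2*h² + h = h + 2*h²)
s(u) = -63 - 2*u² (s(u) = 7 - ((u² + u*u) + 70) = 7 - ((u² + u²) + 70) = 7 - (2*u² + 70) = 7 - (70 + 2*u²) = 7 + (-70 - 2*u²) = -63 - 2*u²)
√(s(-7) + x(t(-5))) = √((-63 - 2*(-7)²) - 7*(1 + 2*(-7/6))/6) = √((-63 - 2*49) - 7*(1 - 7/3)/6) = √((-63 - 98) - 7/6*(-4/3)) = √(-161 + 14/9) = √(-1435/9) = I*√1435/3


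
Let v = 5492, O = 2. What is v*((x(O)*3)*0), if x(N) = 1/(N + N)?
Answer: 0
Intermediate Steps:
x(N) = 1/(2*N)
v*((x(O)*3)*0) = 5492*((((½)/2)*3)*0) = 5492*((((½)*(½))*3)*0) = 5492*(((¼)*3)*0) = 5492*((¾)*0) = 5492*0 = 0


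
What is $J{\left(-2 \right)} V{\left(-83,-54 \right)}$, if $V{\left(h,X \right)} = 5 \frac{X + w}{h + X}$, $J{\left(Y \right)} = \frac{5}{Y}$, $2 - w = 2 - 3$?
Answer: $- \frac{1275}{274} \approx -4.6533$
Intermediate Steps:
$w = 3$ ($w = 2 - \left(2 - 3\right) = 2 - -1 = 2 + 1 = 3$)
$V{\left(h,X \right)} = \frac{5 \left(3 + X\right)}{X + h}$ ($V{\left(h,X \right)} = 5 \frac{X + 3}{h + X} = 5 \frac{3 + X}{X + h} = \frac{5 \left(3 + X\right)}{X + h}$)
$J{\left(-2 \right)} V{\left(-83,-54 \right)} = \frac{5}{-2} \frac{5 \left(3 - 54\right)}{-54 - 83} = 5 \left(- \frac{1}{2}\right) 5 \frac{1}{-137} \left(-51\right) = - \frac{5 \cdot 5 \left(- \frac{1}{137}\right) \left(-51\right)}{2} = \left(- \frac{5}{2}\right) \frac{255}{137} = - \frac{1275}{274}$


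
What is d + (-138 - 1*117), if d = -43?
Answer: -298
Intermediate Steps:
d + (-138 - 1*117) = -43 + (-138 - 1*117) = -43 + (-138 - 117) = -43 - 255 = -298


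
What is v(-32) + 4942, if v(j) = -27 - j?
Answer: 4947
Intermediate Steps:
v(-32) + 4942 = (-27 - 1*(-32)) + 4942 = (-27 + 32) + 4942 = 5 + 4942 = 4947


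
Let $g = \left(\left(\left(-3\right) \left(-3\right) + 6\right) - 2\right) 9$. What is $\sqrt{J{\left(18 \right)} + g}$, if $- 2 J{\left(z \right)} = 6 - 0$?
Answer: $\sqrt{114} \approx 10.677$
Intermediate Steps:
$J{\left(z \right)} = -3$ ($J{\left(z \right)} = - \frac{6 - 0}{2} = - \frac{6 + 0}{2} = \left(- \frac{1}{2}\right) 6 = -3$)
$g = 117$ ($g = \left(\left(9 + 6\right) - 2\right) 9 = \left(15 - 2\right) 9 = 13 \cdot 9 = 117$)
$\sqrt{J{\left(18 \right)} + g} = \sqrt{-3 + 117} = \sqrt{114}$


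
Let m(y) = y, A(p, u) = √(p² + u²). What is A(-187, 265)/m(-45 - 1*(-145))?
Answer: √105194/100 ≈ 3.2434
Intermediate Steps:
A(-187, 265)/m(-45 - 1*(-145)) = √((-187)² + 265²)/(-45 - 1*(-145)) = √(34969 + 70225)/(-45 + 145) = √105194/100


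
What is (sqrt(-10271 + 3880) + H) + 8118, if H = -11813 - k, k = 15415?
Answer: -19110 + I*sqrt(6391) ≈ -19110.0 + 79.944*I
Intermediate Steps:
H = -27228 (H = -11813 - 1*15415 = -11813 - 15415 = -27228)
(sqrt(-10271 + 3880) + H) + 8118 = (sqrt(-10271 + 3880) - 27228) + 8118 = (sqrt(-6391) - 27228) + 8118 = (I*sqrt(6391) - 27228) + 8118 = (-27228 + I*sqrt(6391)) + 8118 = -19110 + I*sqrt(6391)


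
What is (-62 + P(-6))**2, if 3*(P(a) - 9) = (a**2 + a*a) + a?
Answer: 961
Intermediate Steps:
P(a) = 9 + a/3 + 2*a**2/3 (P(a) = 9 + ((a**2 + a*a) + a)/3 = 9 + ((a**2 + a**2) + a)/3 = 9 + (2*a**2 + a)/3 = 9 + (a + 2*a**2)/3 = 9 + (a/3 + 2*a**2/3) = 9 + a/3 + 2*a**2/3)
(-62 + P(-6))**2 = (-62 + (9 + (1/3)*(-6) + (2/3)*(-6)**2))**2 = (-62 + (9 - 2 + (2/3)*36))**2 = (-62 + (9 - 2 + 24))**2 = (-62 + 31)**2 = (-31)**2 = 961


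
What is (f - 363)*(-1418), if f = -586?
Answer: 1345682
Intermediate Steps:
(f - 363)*(-1418) = (-586 - 363)*(-1418) = -949*(-1418) = 1345682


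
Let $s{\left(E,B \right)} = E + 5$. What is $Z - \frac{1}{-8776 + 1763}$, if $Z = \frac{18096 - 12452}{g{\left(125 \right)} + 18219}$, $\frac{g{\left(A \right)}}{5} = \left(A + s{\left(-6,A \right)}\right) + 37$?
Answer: $\frac{9900099}{33353828} \approx 0.29682$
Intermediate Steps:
$s{\left(E,B \right)} = 5 + E$
$g{\left(A \right)} = 180 + 5 A$ ($g{\left(A \right)} = 5 \left(\left(A + \left(5 - 6\right)\right) + 37\right) = 5 \left(\left(A - 1\right) + 37\right) = 5 \left(\left(-1 + A\right) + 37\right) = 5 \left(36 + A\right) = 180 + 5 A$)
$Z = \frac{1411}{4756}$ ($Z = \frac{18096 - 12452}{\left(180 + 5 \cdot 125\right) + 18219} = \frac{5644}{\left(180 + 625\right) + 18219} = \frac{5644}{805 + 18219} = \frac{5644}{19024} = 5644 \cdot \frac{1}{19024} = \frac{1411}{4756} \approx 0.29668$)
$Z - \frac{1}{-8776 + 1763} = \frac{1411}{4756} - \frac{1}{-8776 + 1763} = \frac{1411}{4756} - \frac{1}{-7013} = \frac{1411}{4756} - - \frac{1}{7013} = \frac{1411}{4756} + \frac{1}{7013} = \frac{9900099}{33353828}$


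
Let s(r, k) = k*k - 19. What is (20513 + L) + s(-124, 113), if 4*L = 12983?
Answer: 146035/4 ≈ 36509.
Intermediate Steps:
s(r, k) = -19 + k² (s(r, k) = k² - 19 = -19 + k²)
L = 12983/4 (L = (¼)*12983 = 12983/4 ≈ 3245.8)
(20513 + L) + s(-124, 113) = (20513 + 12983/4) + (-19 + 113²) = 95035/4 + (-19 + 12769) = 95035/4 + 12750 = 146035/4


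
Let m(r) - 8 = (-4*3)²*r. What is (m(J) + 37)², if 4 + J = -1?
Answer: 455625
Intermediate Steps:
J = -5 (J = -4 - 1 = -5)
m(r) = 8 + 144*r (m(r) = 8 + (-4*3)²*r = 8 + (-12)²*r = 8 + 144*r)
(m(J) + 37)² = ((8 + 144*(-5)) + 37)² = ((8 - 720) + 37)² = (-712 + 37)² = (-675)² = 455625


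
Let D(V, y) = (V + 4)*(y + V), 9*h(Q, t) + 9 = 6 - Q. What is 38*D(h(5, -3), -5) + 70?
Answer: -50722/81 ≈ -626.20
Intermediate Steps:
h(Q, t) = -1/3 - Q/9 (h(Q, t) = -1 + (6 - Q)/9 = -1 + (2/3 - Q/9) = -1/3 - Q/9)
D(V, y) = (4 + V)*(V + y)
38*D(h(5, -3), -5) + 70 = 38*((-1/3 - 1/9*5)**2 + 4*(-1/3 - 1/9*5) + 4*(-5) + (-1/3 - 1/9*5)*(-5)) + 70 = 38*((-1/3 - 5/9)**2 + 4*(-1/3 - 5/9) - 20 + (-1/3 - 5/9)*(-5)) + 70 = 38*((-8/9)**2 + 4*(-8/9) - 20 - 8/9*(-5)) + 70 = 38*(64/81 - 32/9 - 20 + 40/9) + 70 = 38*(-1484/81) + 70 = -56392/81 + 70 = -50722/81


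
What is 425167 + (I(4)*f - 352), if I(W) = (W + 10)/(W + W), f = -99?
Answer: 1698567/4 ≈ 4.2464e+5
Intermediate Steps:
I(W) = (10 + W)/(2*W) (I(W) = (10 + W)/((2*W)) = (10 + W)*(1/(2*W)) = (10 + W)/(2*W))
425167 + (I(4)*f - 352) = 425167 + (((1/2)*(10 + 4)/4)*(-99) - 352) = 425167 + (((1/2)*(1/4)*14)*(-99) - 352) = 425167 + ((7/4)*(-99) - 352) = 425167 + (-693/4 - 352) = 425167 - 2101/4 = 1698567/4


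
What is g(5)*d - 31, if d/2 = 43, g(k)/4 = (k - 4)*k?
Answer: 1689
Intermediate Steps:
g(k) = 4*k*(-4 + k) (g(k) = 4*((k - 4)*k) = 4*((-4 + k)*k) = 4*(k*(-4 + k)) = 4*k*(-4 + k))
d = 86 (d = 2*43 = 86)
g(5)*d - 31 = (4*5*(-4 + 5))*86 - 31 = (4*5*1)*86 - 31 = 20*86 - 31 = 1720 - 31 = 1689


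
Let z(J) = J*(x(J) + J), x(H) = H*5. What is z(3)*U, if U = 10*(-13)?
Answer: -7020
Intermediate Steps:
U = -130
x(H) = 5*H
z(J) = 6*J² (z(J) = J*(5*J + J) = J*(6*J) = 6*J²)
z(3)*U = (6*3²)*(-130) = (6*9)*(-130) = 54*(-130) = -7020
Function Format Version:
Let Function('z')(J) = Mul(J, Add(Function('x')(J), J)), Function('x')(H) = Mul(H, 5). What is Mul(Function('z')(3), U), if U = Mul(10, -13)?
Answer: -7020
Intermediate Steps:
U = -130
Function('x')(H) = Mul(5, H)
Function('z')(J) = Mul(6, Pow(J, 2)) (Function('z')(J) = Mul(J, Add(Mul(5, J), J)) = Mul(J, Mul(6, J)) = Mul(6, Pow(J, 2)))
Mul(Function('z')(3), U) = Mul(Mul(6, Pow(3, 2)), -130) = Mul(Mul(6, 9), -130) = Mul(54, -130) = -7020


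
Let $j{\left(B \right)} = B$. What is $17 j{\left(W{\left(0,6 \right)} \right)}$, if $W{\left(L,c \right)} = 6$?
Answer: $102$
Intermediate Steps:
$17 j{\left(W{\left(0,6 \right)} \right)} = 17 \cdot 6 = 102$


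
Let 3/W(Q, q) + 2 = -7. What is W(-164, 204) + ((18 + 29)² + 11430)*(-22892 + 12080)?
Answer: -442394605/3 ≈ -1.4746e+8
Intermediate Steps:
W(Q, q) = -⅓ (W(Q, q) = 3/(-2 - 7) = 3/(-9) = 3*(-⅑) = -⅓)
W(-164, 204) + ((18 + 29)² + 11430)*(-22892 + 12080) = -⅓ + ((18 + 29)² + 11430)*(-22892 + 12080) = -⅓ + (47² + 11430)*(-10812) = -⅓ + (2209 + 11430)*(-10812) = -⅓ + 13639*(-10812) = -⅓ - 147464868 = -442394605/3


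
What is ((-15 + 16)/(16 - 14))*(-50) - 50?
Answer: -75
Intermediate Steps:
((-15 + 16)/(16 - 14))*(-50) - 50 = (1/2)*(-50) - 50 = (1*(½))*(-50) - 50 = (½)*(-50) - 50 = -25 - 50 = -75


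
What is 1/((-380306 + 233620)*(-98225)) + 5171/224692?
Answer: 37252484853271/1618707271593100 ≈ 0.023014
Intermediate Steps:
1/((-380306 + 233620)*(-98225)) + 5171/224692 = -1/98225/(-146686) + 5171*(1/224692) = -1/146686*(-1/98225) + 5171/224692 = 1/14408232350 + 5171/224692 = 37252484853271/1618707271593100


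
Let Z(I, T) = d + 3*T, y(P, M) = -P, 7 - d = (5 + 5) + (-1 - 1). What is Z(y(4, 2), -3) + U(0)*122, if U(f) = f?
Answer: -10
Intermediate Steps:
d = -1 (d = 7 - ((5 + 5) + (-1 - 1)) = 7 - (10 - 2) = 7 - 1*8 = 7 - 8 = -1)
Z(I, T) = -1 + 3*T
Z(y(4, 2), -3) + U(0)*122 = (-1 + 3*(-3)) + 0*122 = (-1 - 9) + 0 = -10 + 0 = -10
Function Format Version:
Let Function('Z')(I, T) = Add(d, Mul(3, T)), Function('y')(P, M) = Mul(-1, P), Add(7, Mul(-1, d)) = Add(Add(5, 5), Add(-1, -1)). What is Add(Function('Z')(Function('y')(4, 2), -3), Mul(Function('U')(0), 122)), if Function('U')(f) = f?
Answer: -10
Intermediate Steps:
d = -1 (d = Add(7, Mul(-1, Add(Add(5, 5), Add(-1, -1)))) = Add(7, Mul(-1, Add(10, -2))) = Add(7, Mul(-1, 8)) = Add(7, -8) = -1)
Function('Z')(I, T) = Add(-1, Mul(3, T))
Add(Function('Z')(Function('y')(4, 2), -3), Mul(Function('U')(0), 122)) = Add(Add(-1, Mul(3, -3)), Mul(0, 122)) = Add(Add(-1, -9), 0) = Add(-10, 0) = -10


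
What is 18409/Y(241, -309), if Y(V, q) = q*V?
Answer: -18409/74469 ≈ -0.24720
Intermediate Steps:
Y(V, q) = V*q
18409/Y(241, -309) = 18409/((241*(-309))) = 18409/(-74469) = 18409*(-1/74469) = -18409/74469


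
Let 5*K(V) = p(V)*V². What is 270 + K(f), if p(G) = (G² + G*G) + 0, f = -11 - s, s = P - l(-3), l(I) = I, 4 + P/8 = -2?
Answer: 2674022/5 ≈ 5.3480e+5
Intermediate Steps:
P = -48 (P = -32 + 8*(-2) = -32 - 16 = -48)
s = -45 (s = -48 - 1*(-3) = -48 + 3 = -45)
f = 34 (f = -11 - 1*(-45) = -11 + 45 = 34)
p(G) = 2*G² (p(G) = (G² + G²) + 0 = 2*G² + 0 = 2*G²)
K(V) = 2*V⁴/5 (K(V) = ((2*V²)*V²)/5 = (2*V⁴)/5 = 2*V⁴/5)
270 + K(f) = 270 + (⅖)*34⁴ = 270 + (⅖)*1336336 = 270 + 2672672/5 = 2674022/5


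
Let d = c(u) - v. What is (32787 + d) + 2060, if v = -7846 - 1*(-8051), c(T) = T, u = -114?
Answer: 34528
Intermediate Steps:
v = 205 (v = -7846 + 8051 = 205)
d = -319 (d = -114 - 1*205 = -114 - 205 = -319)
(32787 + d) + 2060 = (32787 - 319) + 2060 = 32468 + 2060 = 34528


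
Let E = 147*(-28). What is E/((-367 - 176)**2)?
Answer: -1372/98283 ≈ -0.013960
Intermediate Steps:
E = -4116
E/((-367 - 176)**2) = -4116/(-367 - 176)**2 = -4116/((-543)**2) = -4116/294849 = -4116*1/294849 = -1372/98283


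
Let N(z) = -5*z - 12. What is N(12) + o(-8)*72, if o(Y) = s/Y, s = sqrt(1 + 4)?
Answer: -72 - 9*sqrt(5) ≈ -92.125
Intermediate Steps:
N(z) = -12 - 5*z
s = sqrt(5) ≈ 2.2361
o(Y) = sqrt(5)/Y
N(12) + o(-8)*72 = (-12 - 5*12) + (sqrt(5)/(-8))*72 = (-12 - 60) + (sqrt(5)*(-1/8))*72 = -72 - sqrt(5)/8*72 = -72 - 9*sqrt(5)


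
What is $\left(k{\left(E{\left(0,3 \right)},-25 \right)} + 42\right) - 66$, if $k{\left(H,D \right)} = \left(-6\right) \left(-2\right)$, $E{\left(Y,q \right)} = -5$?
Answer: $-12$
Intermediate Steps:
$k{\left(H,D \right)} = 12$
$\left(k{\left(E{\left(0,3 \right)},-25 \right)} + 42\right) - 66 = \left(12 + 42\right) - 66 = 54 - 66 = -12$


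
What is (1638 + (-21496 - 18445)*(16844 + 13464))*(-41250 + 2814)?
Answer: 46527938382840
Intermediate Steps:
(1638 + (-21496 - 18445)*(16844 + 13464))*(-41250 + 2814) = (1638 - 39941*30308)*(-38436) = (1638 - 1210531828)*(-38436) = -1210530190*(-38436) = 46527938382840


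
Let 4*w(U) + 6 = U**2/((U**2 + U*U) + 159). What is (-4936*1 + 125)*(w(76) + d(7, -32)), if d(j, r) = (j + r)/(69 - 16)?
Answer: 11039007885/1241366 ≈ 8892.6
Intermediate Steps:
w(U) = -3/2 + U**2/(4*(159 + 2*U**2)) (w(U) = -3/2 + (U**2/((U**2 + U*U) + 159))/4 = -3/2 + (U**2/((U**2 + U**2) + 159))/4 = -3/2 + (U**2/(2*U**2 + 159))/4 = -3/2 + (U**2/(159 + 2*U**2))/4 = -3/2 + U**2/(4*(159 + 2*U**2)))
d(j, r) = j/53 + r/53 (d(j, r) = (j + r)/53 = (j + r)*(1/53) = j/53 + r/53)
(-4936*1 + 125)*(w(76) + d(7, -32)) = (-4936*1 + 125)*((-954 - 11*76**2)/(4*(159 + 2*76**2)) + ((1/53)*7 + (1/53)*(-32))) = (-4936 + 125)*((-954 - 11*5776)/(4*(159 + 2*5776)) + (7/53 - 32/53)) = -4811*((-954 - 63536)/(4*(159 + 11552)) - 25/53) = -4811*((1/4)*(-64490)/11711 - 25/53) = -4811*((1/4)*(1/11711)*(-64490) - 25/53) = -4811*(-32245/23422 - 25/53) = -4811*(-2294535/1241366) = 11039007885/1241366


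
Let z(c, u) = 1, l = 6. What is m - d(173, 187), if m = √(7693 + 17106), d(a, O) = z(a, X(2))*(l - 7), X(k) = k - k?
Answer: 1 + √24799 ≈ 158.48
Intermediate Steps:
X(k) = 0
d(a, O) = -1 (d(a, O) = 1*(6 - 7) = 1*(-1) = -1)
m = √24799 ≈ 157.48
m - d(173, 187) = √24799 - 1*(-1) = √24799 + 1 = 1 + √24799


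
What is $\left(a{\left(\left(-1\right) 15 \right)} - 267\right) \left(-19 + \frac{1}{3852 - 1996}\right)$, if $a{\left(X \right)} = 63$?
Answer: $\frac{1798413}{464} \approx 3875.9$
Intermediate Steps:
$\left(a{\left(\left(-1\right) 15 \right)} - 267\right) \left(-19 + \frac{1}{3852 - 1996}\right) = \left(63 - 267\right) \left(-19 + \frac{1}{3852 - 1996}\right) = - 204 \left(-19 + \frac{1}{1856}\right) = \left(-204\right) \left(- \frac{35263}{1856}\right) = \frac{1798413}{464}$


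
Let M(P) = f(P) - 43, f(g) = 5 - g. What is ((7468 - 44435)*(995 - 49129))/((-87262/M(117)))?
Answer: 19700163185/6233 ≈ 3.1606e+6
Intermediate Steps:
M(P) = -38 - P (M(P) = (5 - P) - 43 = -38 - P)
((7468 - 44435)*(995 - 49129))/((-87262/M(117))) = ((7468 - 44435)*(995 - 49129))/((-87262/(-38 - 1*117))) = (-36967*(-48134))/((-87262/(-38 - 117))) = 1779369578/((-87262/(-155))) = 1779369578/((-87262*(-1/155))) = 1779369578/(87262/155) = 1779369578*(155/87262) = 19700163185/6233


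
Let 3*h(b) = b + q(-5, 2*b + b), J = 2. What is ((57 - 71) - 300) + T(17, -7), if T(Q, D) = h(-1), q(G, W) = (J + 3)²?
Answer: -306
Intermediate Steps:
q(G, W) = 25 (q(G, W) = (2 + 3)² = 5² = 25)
h(b) = 25/3 + b/3 (h(b) = (b + 25)/3 = (25 + b)/3 = 25/3 + b/3)
T(Q, D) = 8 (T(Q, D) = 25/3 + (⅓)*(-1) = 25/3 - ⅓ = 8)
((57 - 71) - 300) + T(17, -7) = ((57 - 71) - 300) + 8 = (-14 - 300) + 8 = -314 + 8 = -306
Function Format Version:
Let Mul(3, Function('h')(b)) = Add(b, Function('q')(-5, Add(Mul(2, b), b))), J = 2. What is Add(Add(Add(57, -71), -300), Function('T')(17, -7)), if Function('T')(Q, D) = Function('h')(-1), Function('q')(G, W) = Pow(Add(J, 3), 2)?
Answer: -306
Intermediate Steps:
Function('q')(G, W) = 25 (Function('q')(G, W) = Pow(Add(2, 3), 2) = Pow(5, 2) = 25)
Function('h')(b) = Add(Rational(25, 3), Mul(Rational(1, 3), b)) (Function('h')(b) = Mul(Rational(1, 3), Add(b, 25)) = Mul(Rational(1, 3), Add(25, b)) = Add(Rational(25, 3), Mul(Rational(1, 3), b)))
Function('T')(Q, D) = 8 (Function('T')(Q, D) = Add(Rational(25, 3), Mul(Rational(1, 3), -1)) = Add(Rational(25, 3), Rational(-1, 3)) = 8)
Add(Add(Add(57, -71), -300), Function('T')(17, -7)) = Add(Add(Add(57, -71), -300), 8) = Add(Add(-14, -300), 8) = Add(-314, 8) = -306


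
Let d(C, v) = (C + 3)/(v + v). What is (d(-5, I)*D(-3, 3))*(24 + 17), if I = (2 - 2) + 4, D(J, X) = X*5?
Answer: -615/4 ≈ -153.75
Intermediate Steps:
D(J, X) = 5*X
I = 4 (I = 0 + 4 = 4)
d(C, v) = (3 + C)/(2*v) (d(C, v) = (3 + C)/((2*v)) = (3 + C)*(1/(2*v)) = (3 + C)/(2*v))
(d(-5, I)*D(-3, 3))*(24 + 17) = (((½)*(3 - 5)/4)*(5*3))*(24 + 17) = (((½)*(¼)*(-2))*15)*41 = -¼*15*41 = -15/4*41 = -615/4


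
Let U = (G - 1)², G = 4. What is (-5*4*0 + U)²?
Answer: 81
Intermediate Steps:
U = 9 (U = (4 - 1)² = 3² = 9)
(-5*4*0 + U)² = (-5*4*0 + 9)² = (-20*0 + 9)² = (0 + 9)² = 9² = 81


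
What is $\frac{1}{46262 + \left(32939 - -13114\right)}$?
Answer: $\frac{1}{92315} \approx 1.0832 \cdot 10^{-5}$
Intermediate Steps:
$\frac{1}{46262 + \left(32939 - -13114\right)} = \frac{1}{46262 + \left(32939 + 13114\right)} = \frac{1}{46262 + 46053} = \frac{1}{92315}$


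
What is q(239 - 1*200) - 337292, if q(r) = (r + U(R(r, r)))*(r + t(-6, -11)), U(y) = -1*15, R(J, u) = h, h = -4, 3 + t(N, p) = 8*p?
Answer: -338540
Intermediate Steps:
t(N, p) = -3 + 8*p
R(J, u) = -4
U(y) = -15
q(r) = (-91 + r)*(-15 + r) (q(r) = (r - 15)*(r + (-3 + 8*(-11))) = (-15 + r)*(r + (-3 - 88)) = (-15 + r)*(r - 91) = (-15 + r)*(-91 + r) = (-91 + r)*(-15 + r))
q(239 - 1*200) - 337292 = (1365 + (239 - 1*200)² - 106*(239 - 1*200)) - 337292 = (1365 + (239 - 200)² - 106*(239 - 200)) - 337292 = (1365 + 39² - 106*39) - 337292 = (1365 + 1521 - 4134) - 337292 = -1248 - 337292 = -338540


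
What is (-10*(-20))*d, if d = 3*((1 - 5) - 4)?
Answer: -4800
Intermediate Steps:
d = -24 (d = 3*(-4 - 4) = 3*(-8) = -24)
(-10*(-20))*d = -10*(-20)*(-24) = 200*(-24) = -4800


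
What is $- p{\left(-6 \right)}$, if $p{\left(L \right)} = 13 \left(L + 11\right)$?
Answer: $-65$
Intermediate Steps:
$p{\left(L \right)} = 143 + 13 L$ ($p{\left(L \right)} = 13 \left(11 + L\right) = 143 + 13 L$)
$- p{\left(-6 \right)} = - (143 + 13 \left(-6\right)) = - (143 - 78) = \left(-1\right) 65 = -65$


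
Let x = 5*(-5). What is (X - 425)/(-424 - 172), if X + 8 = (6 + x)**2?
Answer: 18/149 ≈ 0.12081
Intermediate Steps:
x = -25
X = 353 (X = -8 + (6 - 25)**2 = -8 + (-19)**2 = -8 + 361 = 353)
(X - 425)/(-424 - 172) = (353 - 425)/(-424 - 172) = -72/(-596) = -72*(-1/596) = 18/149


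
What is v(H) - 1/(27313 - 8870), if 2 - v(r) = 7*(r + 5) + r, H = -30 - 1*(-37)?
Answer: -1641428/18443 ≈ -89.000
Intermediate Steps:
H = 7 (H = -30 + 37 = 7)
v(r) = -33 - 8*r (v(r) = 2 - (7*(r + 5) + r) = 2 - (7*(5 + r) + r) = 2 - ((35 + 7*r) + r) = 2 - (35 + 8*r) = 2 + (-35 - 8*r) = -33 - 8*r)
v(H) - 1/(27313 - 8870) = (-33 - 8*7) - 1/(27313 - 8870) = (-33 - 56) - 1/18443 = -89 - 1*1/18443 = -89 - 1/18443 = -1641428/18443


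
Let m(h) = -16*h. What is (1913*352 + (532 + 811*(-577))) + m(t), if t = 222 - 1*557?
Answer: 211321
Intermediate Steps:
t = -335 (t = 222 - 557 = -335)
(1913*352 + (532 + 811*(-577))) + m(t) = (1913*352 + (532 + 811*(-577))) - 16*(-335) = (673376 + (532 - 467947)) + 5360 = (673376 - 467415) + 5360 = 205961 + 5360 = 211321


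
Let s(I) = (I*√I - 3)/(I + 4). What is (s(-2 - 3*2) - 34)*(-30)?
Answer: 1995/2 - 120*I*√2 ≈ 997.5 - 169.71*I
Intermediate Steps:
s(I) = (-3 + I^(3/2))/(4 + I) (s(I) = (I^(3/2) - 3)/(4 + I) = (-3 + I^(3/2))/(4 + I))
(s(-2 - 3*2) - 34)*(-30) = ((-3 + (-2 - 3*2)^(3/2))/(4 + (-2 - 3*2)) - 34)*(-30) = ((-3 + (-2 - 6)^(3/2))/(4 + (-2 - 6)) - 34)*(-30) = ((-3 + (-8)^(3/2))/(4 - 8) - 34)*(-30) = ((-3 - 16*I*√2)/(-4) - 34)*(-30) = (-(-3 - 16*I*√2)/4 - 34)*(-30) = ((¾ + 4*I*√2) - 34)*(-30) = (-133/4 + 4*I*√2)*(-30) = 1995/2 - 120*I*√2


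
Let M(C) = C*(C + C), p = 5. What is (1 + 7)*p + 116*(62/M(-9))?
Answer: 6836/81 ≈ 84.395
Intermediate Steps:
M(C) = 2*C² (M(C) = C*(2*C) = 2*C²)
(1 + 7)*p + 116*(62/M(-9)) = (1 + 7)*5 + 116*(62/((2*(-9)²))) = 8*5 + 116*(62/((2*81))) = 40 + 116*(62/162) = 40 + 116*(62*(1/162)) = 40 + 116*(31/81) = 40 + 3596/81 = 6836/81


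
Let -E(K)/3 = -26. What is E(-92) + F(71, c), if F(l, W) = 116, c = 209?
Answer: 194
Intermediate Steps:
E(K) = 78 (E(K) = -3*(-26) = 78)
E(-92) + F(71, c) = 78 + 116 = 194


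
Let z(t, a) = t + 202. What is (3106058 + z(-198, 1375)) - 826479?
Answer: 2279583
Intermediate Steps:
z(t, a) = 202 + t
(3106058 + z(-198, 1375)) - 826479 = (3106058 + (202 - 198)) - 826479 = (3106058 + 4) - 826479 = 3106062 - 826479 = 2279583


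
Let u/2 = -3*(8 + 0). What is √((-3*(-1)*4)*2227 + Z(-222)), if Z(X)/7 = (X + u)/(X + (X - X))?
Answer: √36596811/37 ≈ 163.50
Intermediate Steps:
u = -48 (u = 2*(-3*(8 + 0)) = 2*(-3*8) = 2*(-24) = -48)
Z(X) = 7*(-48 + X)/X (Z(X) = 7*((X - 48)/(X + (X - X))) = 7*((-48 + X)/(X + 0)) = 7*((-48 + X)/X) = 7*(-48 + X)/X)
√((-3*(-1)*4)*2227 + Z(-222)) = √((-3*(-1)*4)*2227 + (7 - 336/(-222))) = √((3*4)*2227 + (7 - 336*(-1/222))) = √(12*2227 + (7 + 56/37)) = √(26724 + 315/37) = √(989103/37) = √36596811/37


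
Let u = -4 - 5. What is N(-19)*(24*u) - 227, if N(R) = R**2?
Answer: -78203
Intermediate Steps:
u = -9
N(-19)*(24*u) - 227 = (-19)**2*(24*(-9)) - 227 = 361*(-216) - 227 = -77976 - 227 = -78203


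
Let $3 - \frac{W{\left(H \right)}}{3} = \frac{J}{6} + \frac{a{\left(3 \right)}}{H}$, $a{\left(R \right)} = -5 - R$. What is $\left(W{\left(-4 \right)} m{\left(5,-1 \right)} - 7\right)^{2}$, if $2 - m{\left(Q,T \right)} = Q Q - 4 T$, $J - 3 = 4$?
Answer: $\frac{169}{4} \approx 42.25$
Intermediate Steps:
$J = 7$ ($J = 3 + 4 = 7$)
$m{\left(Q,T \right)} = 2 - Q^{2} + 4 T$ ($m{\left(Q,T \right)} = 2 - \left(Q Q - 4 T\right) = 2 - \left(Q^{2} - 4 T\right) = 2 - Q^{2} + 4 T$)
$W{\left(H \right)} = \frac{11}{2} + \frac{24}{H}$ ($W{\left(H \right)} = 9 - 3 \left(\frac{7}{6} + \frac{-5 - 3}{H}\right) = 9 - 3 \left(7 \cdot \frac{1}{6} + \frac{-5 - 3}{H}\right) = 9 - 3 \left(\frac{7}{6} - \frac{8}{H}\right) = 9 - \left(\frac{7}{2} - \frac{24}{H}\right) = \frac{11}{2} + \frac{24}{H}$)
$\left(W{\left(-4 \right)} m{\left(5,-1 \right)} - 7\right)^{2} = \left(\left(\frac{11}{2} + \frac{24}{-4}\right) \left(2 - 5^{2} + 4 \left(-1\right)\right) - 7\right)^{2} = \left(\left(\frac{11}{2} + 24 \left(- \frac{1}{4}\right)\right) \left(2 - 25 - 4\right) - 7\right)^{2} = \left(\left(\frac{11}{2} - 6\right) \left(2 - 25 - 4\right) - 7\right)^{2} = \left(\left(- \frac{1}{2}\right) \left(-27\right) - 7\right)^{2} = \left(\frac{27}{2} - 7\right)^{2} = \left(\frac{13}{2}\right)^{2} = \frac{169}{4}$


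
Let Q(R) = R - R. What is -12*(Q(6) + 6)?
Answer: -72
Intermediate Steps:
Q(R) = 0
-12*(Q(6) + 6) = -12*(0 + 6) = -12*6 = -72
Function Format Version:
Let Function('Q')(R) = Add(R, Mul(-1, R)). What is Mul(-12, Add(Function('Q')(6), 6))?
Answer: -72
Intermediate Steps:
Function('Q')(R) = 0
Mul(-12, Add(Function('Q')(6), 6)) = Mul(-12, Add(0, 6)) = Mul(-12, 6) = -72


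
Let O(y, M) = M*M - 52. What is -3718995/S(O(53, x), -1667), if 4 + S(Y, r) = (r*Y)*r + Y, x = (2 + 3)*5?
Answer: -3718995/1592303966 ≈ -0.0023356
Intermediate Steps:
x = 25 (x = 5*5 = 25)
O(y, M) = -52 + M² (O(y, M) = M² - 52 = -52 + M²)
S(Y, r) = -4 + Y + Y*r² (S(Y, r) = -4 + ((r*Y)*r + Y) = -4 + ((Y*r)*r + Y) = -4 + (Y*r² + Y) = -4 + (Y + Y*r²) = -4 + Y + Y*r²)
-3718995/S(O(53, x), -1667) = -3718995/(-4 + (-52 + 25²) + (-52 + 25²)*(-1667)²) = -3718995/(-4 + (-52 + 625) + (-52 + 625)*2778889) = -3718995/(-4 + 573 + 573*2778889) = -3718995/(-4 + 573 + 1592303397) = -3718995/1592303966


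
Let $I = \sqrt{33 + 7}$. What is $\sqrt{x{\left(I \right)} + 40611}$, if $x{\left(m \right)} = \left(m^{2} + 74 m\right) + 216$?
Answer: $\sqrt{40867 + 148 \sqrt{10}} \approx 203.31$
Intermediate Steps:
$I = 2 \sqrt{10}$ ($I = \sqrt{40} = 2 \sqrt{10} \approx 6.3246$)
$x{\left(m \right)} = 216 + m^{2} + 74 m$
$\sqrt{x{\left(I \right)} + 40611} = \sqrt{\left(216 + \left(2 \sqrt{10}\right)^{2} + 74 \cdot 2 \sqrt{10}\right) + 40611} = \sqrt{\left(216 + 40 + 148 \sqrt{10}\right) + 40611} = \sqrt{\left(256 + 148 \sqrt{10}\right) + 40611} = \sqrt{40867 + 148 \sqrt{10}}$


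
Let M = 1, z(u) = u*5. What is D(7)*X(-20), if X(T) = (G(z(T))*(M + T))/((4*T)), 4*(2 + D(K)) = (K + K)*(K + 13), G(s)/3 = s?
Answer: -4845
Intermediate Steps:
z(u) = 5*u
G(s) = 3*s
D(K) = -2 + K*(13 + K)/2 (D(K) = -2 + ((K + K)*(K + 13))/4 = -2 + ((2*K)*(13 + K))/4 = -2 + (2*K*(13 + K))/4 = -2 + K*(13 + K)/2)
X(T) = 15/4 + 15*T/4 (X(T) = ((3*(5*T))*(1 + T))/((4*T)) = ((15*T)*(1 + T))*(1/(4*T)) = (15*T*(1 + T))*(1/(4*T)) = 15/4 + 15*T/4)
D(7)*X(-20) = (-2 + (½)*7² + (13/2)*7)*(15/4 + (15/4)*(-20)) = (-2 + (½)*49 + 91/2)*(15/4 - 75) = (-2 + 49/2 + 91/2)*(-285/4) = 68*(-285/4) = -4845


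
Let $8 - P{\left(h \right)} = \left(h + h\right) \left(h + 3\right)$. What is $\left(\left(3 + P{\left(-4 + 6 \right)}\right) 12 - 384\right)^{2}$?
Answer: $242064$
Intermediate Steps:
$P{\left(h \right)} = 8 - 2 h \left(3 + h\right)$ ($P{\left(h \right)} = 8 - \left(h + h\right) \left(h + 3\right) = 8 - 2 h \left(3 + h\right)$)
$\left(\left(3 + P{\left(-4 + 6 \right)}\right) 12 - 384\right)^{2} = \left(\left(3 - \left(-8 + 2 \left(-4 + 6\right)^{2} + 6 \left(-4 + 6\right)\right)\right) 12 - 384\right)^{2} = \left(\left(3 - \left(4 + 8\right)\right) 12 - 384\right)^{2} = \left(\left(3 - 12\right) 12 - 384\right)^{2} = \left(\left(-9\right) 12 - 384\right)^{2} = \left(-108 - 384\right)^{2} = \left(-492\right)^{2} = 242064$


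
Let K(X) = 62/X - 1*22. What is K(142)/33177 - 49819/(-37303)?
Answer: 16756411640/12552816543 ≈ 1.3349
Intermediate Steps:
K(X) = -22 + 62/X (K(X) = 62/X - 22 = -22 + 62/X)
K(142)/33177 - 49819/(-37303) = (-22 + 62/142)/33177 - 49819/(-37303) = (-22 + 62*(1/142))*(1/33177) - 49819*(-1/37303) = (-22 + 31/71)*(1/33177) + 7117/5329 = -1531/71*1/33177 + 7117/5329 = -1531/2355567 + 7117/5329 = 16756411640/12552816543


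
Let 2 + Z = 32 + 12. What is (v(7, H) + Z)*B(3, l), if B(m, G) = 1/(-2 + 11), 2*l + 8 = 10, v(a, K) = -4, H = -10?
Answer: 38/9 ≈ 4.2222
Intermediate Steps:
Z = 42 (Z = -2 + (32 + 12) = -2 + 44 = 42)
l = 1 (l = -4 + (½)*10 = -4 + 5 = 1)
B(m, G) = ⅑ (B(m, G) = 1/9 = ⅑)
(v(7, H) + Z)*B(3, l) = (-4 + 42)*(⅑) = 38*(⅑) = 38/9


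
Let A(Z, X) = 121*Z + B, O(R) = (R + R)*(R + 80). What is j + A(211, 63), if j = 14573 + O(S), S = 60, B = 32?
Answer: 56936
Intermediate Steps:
O(R) = 2*R*(80 + R) (O(R) = (2*R)*(80 + R) = 2*R*(80 + R))
A(Z, X) = 32 + 121*Z (A(Z, X) = 121*Z + 32 = 32 + 121*Z)
j = 31373 (j = 14573 + 2*60*(80 + 60) = 14573 + 2*60*140 = 14573 + 16800 = 31373)
j + A(211, 63) = 31373 + (32 + 121*211) = 31373 + (32 + 25531) = 31373 + 25563 = 56936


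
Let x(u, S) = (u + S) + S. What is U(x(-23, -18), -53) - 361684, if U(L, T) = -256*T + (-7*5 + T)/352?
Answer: -1392465/4 ≈ -3.4812e+5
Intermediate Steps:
x(u, S) = u + 2*S (x(u, S) = (S + u) + S = u + 2*S)
U(L, T) = -35/352 - 90111*T/352 (U(L, T) = -256*T + (-35 + T)*(1/352) = -256*T + (-35/352 + T/352) = -35/352 - 90111*T/352)
U(x(-23, -18), -53) - 361684 = (-35/352 - 90111/352*(-53)) - 361684 = (-35/352 + 4775883/352) - 361684 = 54271/4 - 361684 = -1392465/4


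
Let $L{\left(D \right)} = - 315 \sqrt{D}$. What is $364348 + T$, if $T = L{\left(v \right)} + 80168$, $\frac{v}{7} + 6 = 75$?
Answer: $444516 - 315 \sqrt{483} \approx 4.3759 \cdot 10^{5}$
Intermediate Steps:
$v = 483$ ($v = -42 + 7 \cdot 75 = -42 + 525 = 483$)
$T = 80168 - 315 \sqrt{483}$ ($T = - 315 \sqrt{483} + 80168 = 80168 - 315 \sqrt{483} \approx 73245.0$)
$364348 + T = 364348 + \left(80168 - 315 \sqrt{483}\right) = 444516 - 315 \sqrt{483}$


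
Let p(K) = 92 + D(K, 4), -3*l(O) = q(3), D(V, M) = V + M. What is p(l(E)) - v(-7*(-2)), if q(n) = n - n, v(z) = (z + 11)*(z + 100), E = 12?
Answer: -2754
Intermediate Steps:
D(V, M) = M + V
v(z) = (11 + z)*(100 + z)
q(n) = 0
l(O) = 0 (l(O) = -⅓*0 = 0)
p(K) = 96 + K (p(K) = 92 + (4 + K) = 96 + K)
p(l(E)) - v(-7*(-2)) = (96 + 0) - (1100 + (-7*(-2))² + 111*(-7*(-2))) = 96 - (1100 + 14² + 111*14) = 96 - (1100 + 196 + 1554) = 96 - 1*2850 = 96 - 2850 = -2754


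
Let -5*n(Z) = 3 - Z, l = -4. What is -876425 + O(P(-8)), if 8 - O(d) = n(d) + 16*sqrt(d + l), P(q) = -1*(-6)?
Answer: -4382088/5 - 16*sqrt(2) ≈ -8.7644e+5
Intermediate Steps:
P(q) = 6
n(Z) = -3/5 + Z/5 (n(Z) = -(3 - Z)/5 = -3/5 + Z/5)
O(d) = 43/5 - 16*sqrt(-4 + d) - d/5 (O(d) = 8 - ((-3/5 + d/5) + 16*sqrt(d - 4)) = 8 - ((-3/5 + d/5) + 16*sqrt(-4 + d)) = 8 - (-3/5 + 16*sqrt(-4 + d) + d/5) = 8 + (3/5 - 16*sqrt(-4 + d) - d/5) = 43/5 - 16*sqrt(-4 + d) - d/5)
-876425 + O(P(-8)) = -876425 + (43/5 - 16*sqrt(-4 + 6) - 1/5*6) = -876425 + (43/5 - 16*sqrt(2) - 6/5) = -876425 + (37/5 - 16*sqrt(2)) = -4382088/5 - 16*sqrt(2)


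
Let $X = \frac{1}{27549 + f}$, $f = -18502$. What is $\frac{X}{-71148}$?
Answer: $- \frac{1}{643675956} \approx -1.5536 \cdot 10^{-9}$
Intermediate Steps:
$X = \frac{1}{9047}$ ($X = \frac{1}{27549 - 18502} = \frac{1}{9047} \approx 0.00011053$)
$\frac{X}{-71148} = \frac{1}{9047 \left(-71148\right)} = \frac{1}{9047} \left(- \frac{1}{71148}\right) = - \frac{1}{643675956}$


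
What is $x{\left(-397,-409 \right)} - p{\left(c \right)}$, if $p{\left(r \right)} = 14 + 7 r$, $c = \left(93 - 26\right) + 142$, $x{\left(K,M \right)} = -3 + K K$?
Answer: $156129$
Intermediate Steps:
$x{\left(K,M \right)} = -3 + K^{2}$
$c = 209$ ($c = 67 + 142 = 209$)
$x{\left(-397,-409 \right)} - p{\left(c \right)} = \left(-3 + \left(-397\right)^{2}\right) - \left(14 + 7 \cdot 209\right) = \left(-3 + 157609\right) - \left(14 + 1463\right) = 157606 - 1477 = 156129$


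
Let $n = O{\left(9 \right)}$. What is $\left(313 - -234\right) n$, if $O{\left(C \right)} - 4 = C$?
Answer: $7111$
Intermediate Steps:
$O{\left(C \right)} = 4 + C$
$n = 13$ ($n = 4 + 9 = 13$)
$\left(313 - -234\right) n = \left(313 - -234\right) 13 = \left(313 + 234\right) 13 = 547 \cdot 13 = 7111$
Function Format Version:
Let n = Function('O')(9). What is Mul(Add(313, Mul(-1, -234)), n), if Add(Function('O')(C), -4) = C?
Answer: 7111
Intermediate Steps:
Function('O')(C) = Add(4, C)
n = 13 (n = Add(4, 9) = 13)
Mul(Add(313, Mul(-1, -234)), n) = Mul(Add(313, Mul(-1, -234)), 13) = Mul(Add(313, 234), 13) = Mul(547, 13) = 7111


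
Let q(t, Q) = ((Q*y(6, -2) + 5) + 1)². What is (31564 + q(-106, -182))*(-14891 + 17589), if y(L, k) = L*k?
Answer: 13025037472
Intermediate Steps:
q(t, Q) = (6 - 12*Q)² (q(t, Q) = ((Q*(6*(-2)) + 5) + 1)² = ((Q*(-12) + 5) + 1)² = ((-12*Q + 5) + 1)² = ((5 - 12*Q) + 1)² = (6 - 12*Q)²)
(31564 + q(-106, -182))*(-14891 + 17589) = (31564 + 36*(-1 + 2*(-182))²)*(-14891 + 17589) = (31564 + 36*(-1 - 364)²)*2698 = (31564 + 36*(-365)²)*2698 = (31564 + 36*133225)*2698 = (31564 + 4796100)*2698 = 4827664*2698 = 13025037472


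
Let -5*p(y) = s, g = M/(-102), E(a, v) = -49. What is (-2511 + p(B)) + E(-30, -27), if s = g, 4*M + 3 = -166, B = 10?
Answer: -5222569/2040 ≈ -2560.1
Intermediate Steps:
M = -169/4 (M = -¾ + (¼)*(-166) = -¾ - 83/2 = -169/4 ≈ -42.250)
g = 169/408 (g = -169/4/(-102) = -169/4*(-1/102) = 169/408 ≈ 0.41422)
s = 169/408 ≈ 0.41422
p(y) = -169/2040 (p(y) = -⅕*169/408 = -169/2040)
(-2511 + p(B)) + E(-30, -27) = (-2511 - 169/2040) - 49 = -5122609/2040 - 49 = -5222569/2040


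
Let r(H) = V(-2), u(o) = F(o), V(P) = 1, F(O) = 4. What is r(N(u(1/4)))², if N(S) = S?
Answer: 1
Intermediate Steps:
u(o) = 4
r(H) = 1
r(N(u(1/4)))² = 1² = 1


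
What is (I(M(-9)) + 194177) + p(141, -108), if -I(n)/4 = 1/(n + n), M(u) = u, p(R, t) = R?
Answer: 1748864/9 ≈ 1.9432e+5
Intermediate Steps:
I(n) = -2/n (I(n) = -4/(n + n) = -4*1/(2*n) = -2/n)
(I(M(-9)) + 194177) + p(141, -108) = (-2/(-9) + 194177) + 141 = (-2*(-1/9) + 194177) + 141 = (2/9 + 194177) + 141 = 1747595/9 + 141 = 1748864/9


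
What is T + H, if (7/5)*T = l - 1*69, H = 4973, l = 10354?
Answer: 86236/7 ≈ 12319.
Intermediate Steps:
T = 51425/7 (T = 5*(10354 - 1*69)/7 = 5*(10354 - 69)/7 = (5/7)*10285 = 51425/7 ≈ 7346.4)
T + H = 51425/7 + 4973 = 86236/7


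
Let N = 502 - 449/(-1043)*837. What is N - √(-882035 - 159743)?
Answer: 899399/1043 - I*√1041778 ≈ 862.32 - 1020.7*I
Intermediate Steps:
N = 899399/1043 (N = 502 - 449*(-1/1043)*837 = 502 + (449/1043)*837 = 502 + 375813/1043 = 899399/1043 ≈ 862.32)
N - √(-882035 - 159743) = 899399/1043 - √(-882035 - 159743) = 899399/1043 - √(-1041778) = 899399/1043 - I*√1041778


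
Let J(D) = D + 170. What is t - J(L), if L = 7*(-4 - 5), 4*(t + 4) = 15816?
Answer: 3843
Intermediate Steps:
t = 3950 (t = -4 + (1/4)*15816 = -4 + 3954 = 3950)
L = -63 (L = 7*(-9) = -63)
J(D) = 170 + D
t - J(L) = 3950 - (170 - 63) = 3950 - 1*107 = 3950 - 107 = 3843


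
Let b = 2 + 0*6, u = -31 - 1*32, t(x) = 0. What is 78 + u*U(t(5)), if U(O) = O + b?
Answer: -48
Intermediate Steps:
u = -63 (u = -31 - 32 = -63)
b = 2 (b = 2 + 0 = 2)
U(O) = 2 + O (U(O) = O + 2 = 2 + O)
78 + u*U(t(5)) = 78 - 63*(2 + 0) = 78 - 63*2 = 78 - 126 = -48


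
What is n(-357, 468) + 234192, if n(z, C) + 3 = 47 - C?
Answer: 233768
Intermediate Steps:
n(z, C) = 44 - C (n(z, C) = -3 + (47 - C) = 44 - C)
n(-357, 468) + 234192 = (44 - 1*468) + 234192 = (44 - 468) + 234192 = -424 + 234192 = 233768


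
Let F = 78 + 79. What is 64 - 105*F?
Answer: -16421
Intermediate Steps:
F = 157
64 - 105*F = 64 - 105*157 = 64 - 16485 = -16421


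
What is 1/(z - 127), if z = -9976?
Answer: -1/10103 ≈ -9.8980e-5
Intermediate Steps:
1/(z - 127) = 1/(-9976 - 127) = 1/(-10103) = -1/10103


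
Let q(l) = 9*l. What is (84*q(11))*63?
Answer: 523908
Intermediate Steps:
(84*q(11))*63 = (84*(9*11))*63 = (84*99)*63 = 8316*63 = 523908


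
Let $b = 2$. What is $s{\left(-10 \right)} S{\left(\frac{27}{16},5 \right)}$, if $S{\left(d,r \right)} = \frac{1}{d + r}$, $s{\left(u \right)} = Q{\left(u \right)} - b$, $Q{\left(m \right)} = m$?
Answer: $- \frac{192}{107} \approx -1.7944$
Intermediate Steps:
$s{\left(u \right)} = -2 + u$ ($s{\left(u \right)} = u - 2 = -2 + u$)
$s{\left(-10 \right)} S{\left(\frac{27}{16},5 \right)} = \frac{-2 - 10}{\frac{27}{16} + 5} = - \frac{12}{27 \cdot \frac{1}{16} + 5} = - \frac{12}{\frac{27}{16} + 5} = - \frac{12}{\frac{107}{16}} = \left(-12\right) \frac{16}{107} = - \frac{192}{107}$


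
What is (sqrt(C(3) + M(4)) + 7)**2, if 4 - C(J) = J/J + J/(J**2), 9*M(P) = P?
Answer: 469/9 + 28*sqrt(7)/3 ≈ 76.805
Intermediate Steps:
M(P) = P/9
C(J) = 3 - 1/J (C(J) = 4 - (J/J + J/(J**2)) = 4 - (1 + J/J**2) = 4 - (1 + 1/J) = 4 + (-1 - 1/J) = 3 - 1/J)
(sqrt(C(3) + M(4)) + 7)**2 = (sqrt((3 - 1/3) + (1/9)*4) + 7)**2 = (sqrt((3 - 1*1/3) + 4/9) + 7)**2 = (sqrt((3 - 1/3) + 4/9) + 7)**2 = (sqrt(8/3 + 4/9) + 7)**2 = (sqrt(28/9) + 7)**2 = (2*sqrt(7)/3 + 7)**2 = (7 + 2*sqrt(7)/3)**2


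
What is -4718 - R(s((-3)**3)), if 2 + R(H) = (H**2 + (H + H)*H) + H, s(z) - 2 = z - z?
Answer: -4730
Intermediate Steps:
s(z) = 2 (s(z) = 2 + (z - z) = 2 + 0 = 2)
R(H) = -2 + H + 3*H**2 (R(H) = -2 + ((H**2 + (H + H)*H) + H) = -2 + ((H**2 + (2*H)*H) + H) = -2 + ((H**2 + 2*H**2) + H) = -2 + (3*H**2 + H) = -2 + (H + 3*H**2) = -2 + H + 3*H**2)
-4718 - R(s((-3)**3)) = -4718 - (-2 + 2 + 3*2**2) = -4718 - (-2 + 2 + 3*4) = -4718 - (-2 + 2 + 12) = -4718 - 1*12 = -4718 - 12 = -4730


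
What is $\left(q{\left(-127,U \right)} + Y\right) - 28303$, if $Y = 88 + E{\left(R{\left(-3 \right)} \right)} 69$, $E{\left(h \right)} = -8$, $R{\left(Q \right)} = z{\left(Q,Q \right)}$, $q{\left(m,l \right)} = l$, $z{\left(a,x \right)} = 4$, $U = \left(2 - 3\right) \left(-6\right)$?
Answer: $-28761$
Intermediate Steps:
$U = 6$ ($U = \left(-1\right) \left(-6\right) = 6$)
$R{\left(Q \right)} = 4$
$Y = -464$ ($Y = 88 - 552 = -464$)
$\left(q{\left(-127,U \right)} + Y\right) - 28303 = \left(6 - 464\right) - 28303 = -458 - 28303 = -28761$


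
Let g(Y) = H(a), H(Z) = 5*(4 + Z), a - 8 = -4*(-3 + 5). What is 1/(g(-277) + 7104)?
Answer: 1/7124 ≈ 0.00014037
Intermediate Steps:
a = 0 (a = 8 - 4*(-3 + 5) = 8 - 4*2 = 8 - 8 = 0)
H(Z) = 20 + 5*Z
g(Y) = 20 (g(Y) = 20 + 5*0 = 20 + 0 = 20)
1/(g(-277) + 7104) = 1/(20 + 7104) = 1/7124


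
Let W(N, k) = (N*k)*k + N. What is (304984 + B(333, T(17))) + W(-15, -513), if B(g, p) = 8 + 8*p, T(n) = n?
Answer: -3642422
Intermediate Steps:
W(N, k) = N + N*k² (W(N, k) = N*k² + N = N + N*k²)
(304984 + B(333, T(17))) + W(-15, -513) = (304984 + (8 + 8*17)) - 15*(1 + (-513)²) = (304984 + (8 + 136)) - 15*(1 + 263169) = (304984 + 144) - 15*263170 = 305128 - 3947550 = -3642422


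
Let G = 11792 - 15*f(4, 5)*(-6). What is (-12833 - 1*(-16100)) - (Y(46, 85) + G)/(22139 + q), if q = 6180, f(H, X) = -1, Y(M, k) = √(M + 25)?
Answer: 92506471/28319 - √71/28319 ≈ 3266.6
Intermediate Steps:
Y(M, k) = √(25 + M)
G = 11702 (G = 11792 - 15*(-1)*(-6) = 11792 + 15*(-6) = 11792 - 90 = 11702)
(-12833 - 1*(-16100)) - (Y(46, 85) + G)/(22139 + q) = (-12833 - 1*(-16100)) - (√(25 + 46) + 11702)/(22139 + 6180) = (-12833 + 16100) - (√71 + 11702)/28319 = 3267 - (11702 + √71)/28319 = 3267 - (11702/28319 + √71/28319) = 3267 + (-11702/28319 - √71/28319) = 92506471/28319 - √71/28319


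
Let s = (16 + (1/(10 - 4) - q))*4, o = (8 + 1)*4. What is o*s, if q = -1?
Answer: 2472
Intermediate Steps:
o = 36 (o = 9*4 = 36)
s = 206/3 (s = (16 + (1/(10 - 4) - 1*(-1)))*4 = (16 + (1/6 + 1))*4 = (16 + (⅙ + 1))*4 = (16 + 7/6)*4 = (103/6)*4 = 206/3 ≈ 68.667)
o*s = 36*(206/3) = 2472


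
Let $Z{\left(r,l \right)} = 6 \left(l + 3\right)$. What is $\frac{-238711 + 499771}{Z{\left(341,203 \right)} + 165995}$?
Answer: $\frac{261060}{167231} \approx 1.5611$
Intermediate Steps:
$Z{\left(r,l \right)} = 18 + 6 l$ ($Z{\left(r,l \right)} = 6 \left(3 + l\right) = 18 + 6 l$)
$\frac{-238711 + 499771}{Z{\left(341,203 \right)} + 165995} = \frac{-238711 + 499771}{\left(18 + 6 \cdot 203\right) + 165995} = \frac{261060}{\left(18 + 1218\right) + 165995} = \frac{261060}{1236 + 165995} = \frac{261060}{167231}$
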